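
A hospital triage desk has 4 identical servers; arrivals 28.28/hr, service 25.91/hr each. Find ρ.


ρ = λ/(cμ) = 28.28/(4·25.91) = 28.28/103.64 = 0.2729

Final: 0.2729


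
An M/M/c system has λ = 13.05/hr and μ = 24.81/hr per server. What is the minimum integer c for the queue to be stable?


Stability requires cμ > λ ⇔ c > λ/μ.
λ/μ = 13.05/24.81 = 0.5260
Minimum integer c = ⌊0.5260⌋ + 1 = 1
Check: 1·24.81 = 24.81 > 13.05, while 0·24.81 = 0.00 ≤ 13.05

Final: 1 servers


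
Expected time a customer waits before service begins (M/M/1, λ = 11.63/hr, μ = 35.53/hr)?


ρ = 11.63/35.53 = 0.3273
Wq = ρ/(μ−λ) = 0.3273/(35.53 − 11.63) = 0.3273/23.90 = 0.01370 hr

Final: 0.01370 hr


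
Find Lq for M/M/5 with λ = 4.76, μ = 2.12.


a = λ/μ = 2.2453; ρ = a/5 = 0.4491
P₀ = 0.104444
Lq = P₀·a^c·ρ / (c!·(1−ρ)²) = 0.104444·57.06311·0.4491/(120·0.30354)
= 0.07348

Final: 0.07348


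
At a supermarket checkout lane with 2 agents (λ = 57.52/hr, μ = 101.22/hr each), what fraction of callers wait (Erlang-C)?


a = λ/μ = 0.5683; ρ = a/2 = 0.2841
P₀ = 0.557470 (from M/M/c formula)
C(c,a) = [a^c/(c!(1−ρ))]·P₀ = [0.32293/(2·0.7159)]·0.557470
= 0.22555·0.557470 = 0.125738

Final: 0.125738


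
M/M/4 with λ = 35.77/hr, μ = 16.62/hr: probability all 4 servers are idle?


a = λ/μ = 35.77/16.62 = 2.1522; ρ = a/c = 0.5381
Σ_{k=0}^{3} a^k/k! (terms k=0..3) = 1.00000 + 2.15223 + 2.31604 + 1.66155 = 7.12981
Tail: a^4/(4!(1−ρ)) = 21.45614/(24·0.4619) = 1.93531
P₀ = 1/(7.12981 + 1.93531) = 1/9.06513 = 0.110313

Final: 0.110313


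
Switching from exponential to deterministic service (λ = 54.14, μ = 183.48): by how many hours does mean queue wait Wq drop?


ρ = 54.14/183.48 = 0.2951
Wq(M/M/1) = ρ/(μ−λ) = 0.2951/129.34 = 0.002281 hr
Wq(M/D/1) = ρ/(2(μ−λ)) = 0.001141 hr
Savings = 0.002281 − 0.001141 = 0.001141 hr

Final: 0.001141 hr


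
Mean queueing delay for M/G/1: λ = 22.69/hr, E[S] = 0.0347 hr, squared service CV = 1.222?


ρ = λ·E[S] = 22.69·0.0347 = 0.7873
E[S²] = E[S]²(1+C_s²) = 0.0347²·(1+1.222) = 0.002675
Wq = λ·E[S²]/(2(1−ρ)) = 22.69·0.002675/(2·0.2127) = 0.14273 hr

Final: 0.14273 hr


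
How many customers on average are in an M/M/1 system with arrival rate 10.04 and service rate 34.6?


ρ = λ/μ = 10.04/34.6 = 0.2902
L = ρ/(1−ρ) = 0.2902/(1 − 0.2902) = 0.2902/0.7098 = 0.4088

Final: 0.4088


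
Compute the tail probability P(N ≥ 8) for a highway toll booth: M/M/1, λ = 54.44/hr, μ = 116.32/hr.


ρ = 54.44/116.32 = 0.4680
P(N ≥ n) = ρ^n = 0.4680^8 = 0.002302

Final: 0.002302


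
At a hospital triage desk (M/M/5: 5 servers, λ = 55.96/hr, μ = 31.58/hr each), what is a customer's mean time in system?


a = 1.7720; ρ = 0.3544; P₀ = 0.169328
Lq = P₀·a^c·ρ/(c!(1−ρ)²) = 0.02096
Wq = Lq/λ = 0.02096/55.96 = 0.0003746 hr
W = Wq + 1/μ = 0.0003746 + 0.03167 = 0.03204 hr

Final: 0.03204 hr


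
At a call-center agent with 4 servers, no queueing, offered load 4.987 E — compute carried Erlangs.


B(4,4.987) = 0.397314 (Erlang-B)
Carried load = a(1 − B) = 4.987·(1 − 0.397314) = 4.987·0.602686 = 3.0056 E

Final: 3.0056 Erlangs


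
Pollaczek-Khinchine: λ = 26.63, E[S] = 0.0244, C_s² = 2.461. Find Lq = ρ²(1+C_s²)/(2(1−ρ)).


ρ = λ·E[S] = 26.63·0.0244 = 0.6498
Lq = ρ²(1+C_s²)/(2(1−ρ)) = 0.4222·(1+2.461)/(2·0.3502)
= 0.4222·3.4610/0.7005 = 2.08614

Final: 2.08614


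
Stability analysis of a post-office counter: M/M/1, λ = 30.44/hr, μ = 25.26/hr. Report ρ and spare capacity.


Total capacity cμ = 1·25.26 = 25.26/hr
ρ = λ/(cμ) = 30.44/25.26 = 1.2051
Stable ⇔ ρ < 1: NO
Spare capacity = cμ − λ = 25.26 − 30.44 = -5.18/hr

Final: ρ = 1.2051; unstable; margin = -5.18/hr


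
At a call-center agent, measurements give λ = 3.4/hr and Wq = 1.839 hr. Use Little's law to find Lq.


Lq = λWq = 3.4·1.839 = 6.2526

Final: 6.2526


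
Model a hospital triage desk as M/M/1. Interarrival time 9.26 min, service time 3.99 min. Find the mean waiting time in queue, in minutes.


λ = 60/9.26 = 6.4795 /hr
μ = 60/3.99 = 15.0376 /hr
ρ = λ/μ = 6.4795/15.0376 = 0.4309
Wq = ρ/(μ−λ) = 0.4309/(15.0376−6.4795) = 0.05035 hr
In minutes: 0.05035·60 = 3.021 min

Final: 3.021 min


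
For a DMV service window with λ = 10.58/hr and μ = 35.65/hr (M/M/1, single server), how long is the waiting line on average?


ρ = 10.58/35.65 = 0.2968
Lq = ρ²/(1−ρ) = 0.08807/0.7032 = 0.1252

Final: 0.1252


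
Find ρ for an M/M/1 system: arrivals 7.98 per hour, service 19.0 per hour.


ρ = λ/μ = 7.98/19.0 = 0.4200

Final: 0.4200


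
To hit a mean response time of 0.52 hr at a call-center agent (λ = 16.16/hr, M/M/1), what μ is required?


W = 1/(μ−λ) ⇒ μ − λ = 1/W = 1/0.52 = 1.9231
μ = λ + 1/W = 16.16 + 1.9231 = 18.0831 per hr

Final: 18.0831 /hr


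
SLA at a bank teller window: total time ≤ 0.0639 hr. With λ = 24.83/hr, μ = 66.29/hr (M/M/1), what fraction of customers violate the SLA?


W ~ Exponential(μ−λ) for M/M/1.
μ − λ = 66.29 − 24.83 = 41.4600
P(W > t) = e^{−(μ−λ)t} = e^{−2.6493} = 0.070701

Final: 0.070701


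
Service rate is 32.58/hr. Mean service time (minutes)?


Mean service time = 1/μ = 1/32.58 hour = 0.03069 hour
In minutes: 0.03069 × 60 = 1.8416 min

Final: 1.8416 min


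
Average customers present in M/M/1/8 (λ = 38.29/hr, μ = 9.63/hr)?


ρ = 38.29/9.63 = 3.9761
L = ρ[1 − (K+1)ρ^K + Kρ^(K+1)] / [(1−ρ)(1−ρ^(K+1))]
Numerator: 3.9761·(1 − 9·62470.162231 + 8·248388.630513) = 5665482.968037
Denominator: (-2.9761)·(-248387.630513) = 739230.476688
L = 5665482.968037/739230.476688 = 7.6640

Final: 7.6640


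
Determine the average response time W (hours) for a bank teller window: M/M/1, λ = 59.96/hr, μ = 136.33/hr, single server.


W = 1/(μ−λ) = 1/(136.33 − 59.96) = 1/76.37 = 0.01309 hr

Final: 0.01309 hr


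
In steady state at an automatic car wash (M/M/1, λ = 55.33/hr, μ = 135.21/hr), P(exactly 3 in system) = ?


ρ = 55.33/135.21 = 0.4092
P_n = (1−ρ)·ρ^n = (1 − 0.4092)·0.4092^3 = 0.5908·0.068526 = 0.040484

Final: 0.040484


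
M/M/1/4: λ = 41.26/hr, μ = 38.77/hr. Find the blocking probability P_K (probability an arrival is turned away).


ρ = λ/μ = 41.26/38.77 = 1.0642
P_K = (1−ρ)ρ^K/(1−ρ^(K+1)) = (-0.06422·1.282725)/(1 − 1.365108)
= -0.082383/-0.365108 = 0.225640

Final: 0.225640


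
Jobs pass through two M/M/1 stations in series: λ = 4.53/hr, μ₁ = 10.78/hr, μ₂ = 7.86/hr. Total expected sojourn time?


Each node sees arrival rate λ = 4.53/hr (tandem ⇒ throughput preserved).
W₁ = 1/(μ₁−λ) = 1/(10.78−4.53) = 0.16000 hr
W₂ = 1/(μ₂−λ) = 1/(7.86−4.53) = 0.30030 hr
W_total = W₁ + W₂ = 0.16000 + 0.30030 = 0.46030 hr

Final: 0.46030 hr


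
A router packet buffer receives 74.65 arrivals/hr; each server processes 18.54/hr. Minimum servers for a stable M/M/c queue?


Stability requires cμ > λ ⇔ c > λ/μ.
λ/μ = 74.65/18.54 = 4.0264
Minimum integer c = ⌊4.0264⌋ + 1 = 5
Check: 5·18.54 = 92.70 > 74.65, while 4·18.54 = 74.16 ≤ 74.65

Final: 5 servers


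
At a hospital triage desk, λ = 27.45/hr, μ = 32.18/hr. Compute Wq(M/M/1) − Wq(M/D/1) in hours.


ρ = 27.45/32.18 = 0.8530
Wq(M/M/1) = ρ/(μ−λ) = 0.8530/4.73 = 0.18034 hr
Wq(M/D/1) = ρ/(2(μ−λ)) = 0.09017 hr
Savings = 0.18034 − 0.09017 = 0.09017 hr

Final: 0.09017 hr


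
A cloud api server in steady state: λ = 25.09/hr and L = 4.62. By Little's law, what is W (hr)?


W = L/λ = 4.62/25.09 = 0.1841 hr

Final: 0.1841 hr


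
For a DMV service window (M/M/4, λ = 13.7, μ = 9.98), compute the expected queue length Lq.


a = λ/μ = 1.3727; ρ = a/4 = 0.3432
P₀ = 0.251802
Lq = P₀·a^c·ρ / (c!·(1−ρ)²) = 0.251802·3.55108·0.3432/(24·0.43140)
= 0.02964

Final: 0.02964


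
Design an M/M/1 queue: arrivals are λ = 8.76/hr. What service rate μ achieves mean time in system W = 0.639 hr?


W = 1/(μ−λ) ⇒ μ − λ = 1/W = 1/0.639 = 1.5649
μ = λ + 1/W = 8.76 + 1.5649 = 10.3249 per hr

Final: 10.3249 /hr


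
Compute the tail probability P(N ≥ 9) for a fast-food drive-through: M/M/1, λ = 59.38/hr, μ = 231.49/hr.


ρ = 59.38/231.49 = 0.2565
P(N ≥ n) = ρ^n = 0.2565^9 = 0.000004808

Final: 0.000004808


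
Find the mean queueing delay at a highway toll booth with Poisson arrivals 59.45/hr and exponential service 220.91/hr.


ρ = 59.45/220.91 = 0.2691
Wq = ρ/(μ−λ) = 0.2691/(220.91 − 59.45) = 0.2691/161.46 = 0.001667 hr

Final: 0.001667 hr


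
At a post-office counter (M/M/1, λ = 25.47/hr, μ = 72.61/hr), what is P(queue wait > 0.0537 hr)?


ρ = 25.47/72.61 = 0.3508
P(Wq > t) = ρ·e^{−(μ−λ)t} = 0.3508·e^{−2.5314}
= 0.3508·0.079546 = 0.027903

Final: 0.027903


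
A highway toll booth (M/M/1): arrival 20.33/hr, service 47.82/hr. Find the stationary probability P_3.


ρ = 20.33/47.82 = 0.4251
P_n = (1−ρ)·ρ^n = (1 − 0.4251)·0.4251^3 = 0.5749·0.076839 = 0.044172

Final: 0.044172


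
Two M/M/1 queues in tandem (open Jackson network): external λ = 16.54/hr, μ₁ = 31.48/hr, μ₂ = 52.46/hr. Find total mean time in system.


Each node sees arrival rate λ = 16.54/hr (tandem ⇒ throughput preserved).
W₁ = 1/(μ₁−λ) = 1/(31.48−16.54) = 0.06693 hr
W₂ = 1/(μ₂−λ) = 1/(52.46−16.54) = 0.02784 hr
W_total = W₁ + W₂ = 0.06693 + 0.02784 = 0.09477 hr

Final: 0.09477 hr


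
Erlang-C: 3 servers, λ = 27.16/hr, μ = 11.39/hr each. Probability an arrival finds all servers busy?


a = λ/μ = 2.3845; ρ = a/3 = 0.7948
P₀ = 0.057995 (from M/M/c formula)
C(c,a) = [a^c/(c!(1−ρ))]·P₀ = [13.55870/(6·0.2052)]·0.057995
= 11.01524·0.057995 = 0.638830

Final: 0.638830


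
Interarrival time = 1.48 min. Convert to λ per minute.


λ = 1/(interarrival time) in consistent units.
1 minute = 1 min, so λ = 1/1.48 = 0.6757 per minute

Final: 0.6757 /min


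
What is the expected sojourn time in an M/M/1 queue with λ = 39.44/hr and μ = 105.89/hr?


W = 1/(μ−λ) = 1/(105.89 − 39.44) = 1/66.45 = 0.01505 hr

Final: 0.01505 hr


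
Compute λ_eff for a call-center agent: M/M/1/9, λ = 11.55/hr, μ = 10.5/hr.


ρ = 1.1000; P_K = (1−ρ)ρ^9/(1−ρ^10) = 0.147950
λ_eff = λ(1 − P_K) = 11.55·(1 − 0.147950) = 11.55·0.852050 = 9.8412 /hr

Final: 9.8412 /hr


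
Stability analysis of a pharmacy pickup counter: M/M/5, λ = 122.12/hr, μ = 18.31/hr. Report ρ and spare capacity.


Total capacity cμ = 5·18.31 = 91.55/hr
ρ = λ/(cμ) = 122.12/91.55 = 1.3339
Stable ⇔ ρ < 1: NO
Spare capacity = cμ − λ = 91.55 − 122.12 = -30.57/hr

Final: ρ = 1.3339; unstable; margin = -30.57/hr


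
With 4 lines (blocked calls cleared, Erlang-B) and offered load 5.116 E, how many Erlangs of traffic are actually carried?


B(4,5.116) = 0.407397 (Erlang-B)
Carried load = a(1 − B) = 5.116·(1 − 0.407397) = 5.116·0.592603 = 3.0318 E

Final: 3.0318 Erlangs


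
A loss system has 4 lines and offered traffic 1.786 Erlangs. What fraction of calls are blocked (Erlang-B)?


B(c,a) = (a^c/c!) / Σ_{k=0}^{c} a^k/k!
a^4/4! = 0.423950
Σ terms (k=0..4): 1.00000 + 1.78600 + 1.59490 + 0.94950 + 0.42395 = 5.754344
B = 0.423950/5.754344 = 0.073675

Final: 0.073675


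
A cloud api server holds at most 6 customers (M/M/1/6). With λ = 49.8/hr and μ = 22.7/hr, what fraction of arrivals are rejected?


ρ = λ/μ = 49.8/22.7 = 2.1938
P_K = (1−ρ)ρ^K/(1−ρ^(K+1)) = (-1.1938·111.486149)/(1 − 244.581948)
= -133.095799/-243.581948 = 0.546411

Final: 0.546411


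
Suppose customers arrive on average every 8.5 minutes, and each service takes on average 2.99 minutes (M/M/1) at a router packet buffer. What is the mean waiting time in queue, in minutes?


λ = 60/8.5 = 7.0588 /hr
μ = 60/2.99 = 20.0669 /hr
ρ = λ/μ = 7.0588/20.0669 = 0.3518
Wq = ρ/(μ−λ) = 0.3518/(20.0669−7.0588) = 0.02704 hr
In minutes: 0.02704·60 = 1.623 min

Final: 1.623 min


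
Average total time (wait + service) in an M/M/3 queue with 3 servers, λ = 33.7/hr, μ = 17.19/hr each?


a = 1.9604; ρ = 0.6535; P₀ = 0.117563
Lq = P₀·a^c·ρ/(c!(1−ρ)²) = 0.80345
Wq = Lq/λ = 0.80345/33.7 = 0.02384 hr
W = Wq + 1/μ = 0.02384 + 0.05817 = 0.08201 hr

Final: 0.08201 hr


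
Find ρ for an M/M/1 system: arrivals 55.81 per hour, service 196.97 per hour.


ρ = λ/μ = 55.81/196.97 = 0.2833

Final: 0.2833


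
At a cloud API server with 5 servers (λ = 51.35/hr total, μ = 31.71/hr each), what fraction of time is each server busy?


ρ = λ/(cμ) = 51.35/(5·31.71) = 51.35/158.55 = 0.3239

Final: 0.3239


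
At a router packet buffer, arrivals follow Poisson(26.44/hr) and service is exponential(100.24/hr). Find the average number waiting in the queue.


ρ = 26.44/100.24 = 0.2638
Lq = ρ²/(1−ρ) = 0.06957/0.7362 = 0.09450

Final: 0.09450


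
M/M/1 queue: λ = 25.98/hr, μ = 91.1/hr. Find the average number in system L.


ρ = λ/μ = 25.98/91.1 = 0.2852
L = ρ/(1−ρ) = 0.2852/(1 − 0.2852) = 0.2852/0.7148 = 0.3990

Final: 0.3990


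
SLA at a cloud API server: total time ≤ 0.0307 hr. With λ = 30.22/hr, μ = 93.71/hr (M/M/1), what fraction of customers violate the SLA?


W ~ Exponential(μ−λ) for M/M/1.
μ − λ = 93.71 − 30.22 = 63.4900
P(W > t) = e^{−(μ−λ)t} = e^{−1.9491} = 0.142396

Final: 0.142396


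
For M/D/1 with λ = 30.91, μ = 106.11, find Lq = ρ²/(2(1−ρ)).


ρ = 30.91/106.11 = 0.2913
M/D/1: Lq = ρ²/(2(1−ρ)) = 0.08486/(2·0.7087) = 0.05987

Final: 0.05987


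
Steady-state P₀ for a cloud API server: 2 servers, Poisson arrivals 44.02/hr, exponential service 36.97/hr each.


a = λ/μ = 44.02/36.97 = 1.1907; ρ = a/c = 0.5953
Σ_{k=0}^{1} a^k/k! (terms k=0..1) = 1.00000 + 1.19070 = 2.19070
Tail: a^2/(2!(1−ρ)) = 1.41775/(2·0.4047) = 1.75182
P₀ = 1/(2.19070 + 1.75182) = 1/3.94251 = 0.253645

Final: 0.253645


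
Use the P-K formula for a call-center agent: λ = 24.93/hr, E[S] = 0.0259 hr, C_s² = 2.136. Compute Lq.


ρ = λ·E[S] = 24.93·0.0259 = 0.6457
Lq = ρ²(1+C_s²)/(2(1−ρ)) = 0.4169·(1+2.136)/(2·0.3543)
= 0.4169·3.1360/0.7086 = 1.84503

Final: 1.84503


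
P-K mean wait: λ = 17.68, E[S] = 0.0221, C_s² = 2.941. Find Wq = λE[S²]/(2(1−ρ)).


ρ = λ·E[S] = 17.68·0.0221 = 0.3907
E[S²] = E[S]²(1+C_s²) = 0.0221²·(1+2.941) = 0.001925
Wq = λ·E[S²]/(2(1−ρ)) = 17.68·0.001925/(2·0.6093) = 0.02793 hr

Final: 0.02793 hr


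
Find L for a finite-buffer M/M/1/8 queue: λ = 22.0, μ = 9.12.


ρ = 22.0/9.12 = 2.4123
L = ρ[1 − (K+1)ρ^K + Kρ^(K+1)] / [(1−ρ)(1−ρ^(K+1))]
Numerator: 2.4123·(1 − 9·1146.628521 + 8·2765.989852) = 28487.255144
Denominator: (-1.4123)·(-2764.989852) = 3904.941809
L = 28487.255144/3904.941809 = 7.2952

Final: 7.2952


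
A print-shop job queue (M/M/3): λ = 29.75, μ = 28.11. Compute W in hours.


a = 1.0583; ρ = 0.3528; P₀ = 0.342038
Lq = P₀·a^c·ρ/(c!(1−ρ)²) = 0.05691
Wq = Lq/λ = 0.05691/29.75 = 0.001913 hr
W = Wq + 1/μ = 0.001913 + 0.03557 = 0.03749 hr

Final: 0.03749 hr


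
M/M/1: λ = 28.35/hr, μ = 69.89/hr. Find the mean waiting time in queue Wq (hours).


ρ = 28.35/69.89 = 0.4056
Wq = ρ/(μ−λ) = 0.4056/(69.89 − 28.35) = 0.4056/41.54 = 0.009765 hr

Final: 0.009765 hr


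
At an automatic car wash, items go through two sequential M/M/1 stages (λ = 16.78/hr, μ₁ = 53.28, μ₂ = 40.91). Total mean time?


Each node sees arrival rate λ = 16.78/hr (tandem ⇒ throughput preserved).
W₁ = 1/(μ₁−λ) = 1/(53.28−16.78) = 0.02740 hr
W₂ = 1/(μ₂−λ) = 1/(40.91−16.78) = 0.04144 hr
W_total = W₁ + W₂ = 0.02740 + 0.04144 = 0.06884 hr

Final: 0.06884 hr


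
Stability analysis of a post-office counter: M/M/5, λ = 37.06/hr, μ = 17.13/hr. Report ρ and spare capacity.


Total capacity cμ = 5·17.13 = 85.65/hr
ρ = λ/(cμ) = 37.06/85.65 = 0.4327
Stable ⇔ ρ < 1: YES
Spare capacity = cμ − λ = 85.65 − 37.06 = 48.59/hr

Final: ρ = 0.4327; stable; margin = 48.59/hr


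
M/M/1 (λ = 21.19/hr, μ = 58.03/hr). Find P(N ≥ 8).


ρ = 21.19/58.03 = 0.3652
P(N ≥ n) = ρ^n = 0.3652^8 = 0.0003161

Final: 0.0003161


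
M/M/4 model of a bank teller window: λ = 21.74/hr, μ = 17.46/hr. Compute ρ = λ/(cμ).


ρ = λ/(cμ) = 21.74/(4·17.46) = 21.74/69.84 = 0.3113

Final: 0.3113


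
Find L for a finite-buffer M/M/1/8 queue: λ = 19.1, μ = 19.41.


ρ = 19.1/19.41 = 0.9840
L = ρ[1 − (K+1)ρ^K + Kρ^(K+1)] / [(1−ρ)(1−ρ^(K+1))]
Numerator: 0.9840·(1 − 9·0.879149 + 8·0.865108) = 0.008386
Denominator: (0.01597)·(0.134892) = 0.002154
L = 0.008386/0.002154 = 3.8927

Final: 3.8927


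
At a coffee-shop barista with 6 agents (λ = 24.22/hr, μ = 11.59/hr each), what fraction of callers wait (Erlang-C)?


a = λ/μ = 2.0897; ρ = a/6 = 0.3483
P₀ = 0.123481 (from M/M/c formula)
C(c,a) = [a^c/(c!(1−ρ))]·P₀ = [83.28067/(720·0.6517)]·0.123481
= 0.17748·0.123481 = 0.021916

Final: 0.021916


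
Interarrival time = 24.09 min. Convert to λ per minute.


λ = 1/(interarrival time) in consistent units.
1 minute = 1 min, so λ = 1/24.09 = 0.04151 per minute

Final: 0.04151 /min


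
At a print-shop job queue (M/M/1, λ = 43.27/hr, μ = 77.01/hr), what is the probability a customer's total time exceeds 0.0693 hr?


W ~ Exponential(μ−λ) for M/M/1.
μ − λ = 77.01 − 43.27 = 33.7400
P(W > t) = e^{−(μ−λ)t} = e^{−2.3382} = 0.096503

Final: 0.096503


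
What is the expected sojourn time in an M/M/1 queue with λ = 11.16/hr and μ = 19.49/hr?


W = 1/(μ−λ) = 1/(19.49 − 11.16) = 1/8.33 = 0.1200 hr

Final: 0.1200 hr


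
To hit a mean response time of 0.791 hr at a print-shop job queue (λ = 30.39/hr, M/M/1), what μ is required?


W = 1/(μ−λ) ⇒ μ − λ = 1/W = 1/0.791 = 1.2642
μ = λ + 1/W = 30.39 + 1.2642 = 31.6542 per hr

Final: 31.6542 /hr


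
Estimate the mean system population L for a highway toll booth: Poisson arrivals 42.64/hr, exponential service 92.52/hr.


ρ = λ/μ = 42.64/92.52 = 0.4609
L = ρ/(1−ρ) = 0.4609/(1 − 0.4609) = 0.4609/0.5391 = 0.8549

Final: 0.8549


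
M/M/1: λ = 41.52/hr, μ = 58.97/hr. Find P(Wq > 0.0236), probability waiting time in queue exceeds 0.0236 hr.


ρ = 41.52/58.97 = 0.7041
P(Wq > t) = ρ·e^{−(μ−λ)t} = 0.7041·e^{−0.4118}
= 0.7041·0.662444 = 0.466418

Final: 0.466418


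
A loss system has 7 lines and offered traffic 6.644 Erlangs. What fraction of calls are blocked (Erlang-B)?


B(c,a) = (a^c/c!) / Σ_{k=0}^{c} a^k/k!
a^7/7! = 113.390542
Σ terms (k=0..7): 1.00000 + 6.64400 + 22.07137 + 48.88072 + 81.19088 + 107.88644 + 119.46625 + 113.39054 = 500.530210
B = 113.390542/500.530210 = 0.226541

Final: 0.226541


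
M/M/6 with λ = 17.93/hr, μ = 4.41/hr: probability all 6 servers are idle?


a = λ/μ = 17.93/4.41 = 4.0658; ρ = a/c = 0.6776
Σ_{k=0}^{5} a^k/k! (terms k=0..5) = 1.00000 + 4.06576 + 8.26520 + 11.20144 + 11.38559 + 9.25821 = 45.17621
Tail: a^6/(6!(1−ρ)) = 4517.00114/(720·0.3224) = 19.46070
P₀ = 1/(45.17621 + 19.46070) = 1/64.63691 = 0.015471

Final: 0.015471


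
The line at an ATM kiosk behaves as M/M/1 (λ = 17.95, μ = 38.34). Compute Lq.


ρ = 17.95/38.34 = 0.4682
Lq = ρ²/(1−ρ) = 0.2192/0.5318 = 0.4122

Final: 0.4122


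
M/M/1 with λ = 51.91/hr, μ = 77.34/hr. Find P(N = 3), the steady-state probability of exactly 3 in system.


ρ = 51.91/77.34 = 0.6712
P_n = (1−ρ)·ρ^n = (1 − 0.6712)·0.6712^3 = 0.3288·0.302371 = 0.099422

Final: 0.099422


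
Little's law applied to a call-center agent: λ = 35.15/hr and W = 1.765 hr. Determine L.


L = λW = 35.15·1.765 = 62.0397

Final: 62.0397


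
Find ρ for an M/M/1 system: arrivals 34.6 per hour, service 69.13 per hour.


ρ = λ/μ = 34.6/69.13 = 0.5005

Final: 0.5005


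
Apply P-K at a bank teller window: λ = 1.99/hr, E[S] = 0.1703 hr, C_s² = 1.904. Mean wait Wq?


ρ = λ·E[S] = 1.99·0.1703 = 0.3389
E[S²] = E[S]²(1+C_s²) = 0.1703²·(1+1.904) = 0.084222
Wq = λ·E[S²]/(2(1−ρ)) = 1.99·0.084222/(2·0.6611) = 0.12676 hr

Final: 0.12676 hr


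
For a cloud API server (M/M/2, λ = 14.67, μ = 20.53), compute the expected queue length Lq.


a = λ/μ = 0.7146; ρ = a/2 = 0.3573
P₀ = 0.473533
Lq = P₀·a^c·ρ / (c!·(1−ρ)²) = 0.473533·0.51060·0.3573/(2·0.41309)
= 0.10456

Final: 0.10456


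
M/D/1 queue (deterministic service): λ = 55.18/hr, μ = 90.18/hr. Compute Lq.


ρ = 55.18/90.18 = 0.6119
M/D/1: Lq = ρ²/(2(1−ρ)) = 0.3744/(2·0.3881) = 0.48234

Final: 0.48234


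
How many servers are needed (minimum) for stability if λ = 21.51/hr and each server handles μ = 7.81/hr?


Stability requires cμ > λ ⇔ c > λ/μ.
λ/μ = 21.51/7.81 = 2.7542
Minimum integer c = ⌊2.7542⌋ + 1 = 3
Check: 3·7.81 = 23.43 > 21.51, while 2·7.81 = 15.62 ≤ 21.51

Final: 3 servers


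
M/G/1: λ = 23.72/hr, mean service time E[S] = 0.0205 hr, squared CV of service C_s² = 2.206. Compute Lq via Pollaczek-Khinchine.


ρ = λ·E[S] = 23.72·0.0205 = 0.4863
Lq = ρ²(1+C_s²)/(2(1−ρ)) = 0.2364·(1+2.206)/(2·0.5137)
= 0.2364·3.2060/1.0275 = 0.73778

Final: 0.73778


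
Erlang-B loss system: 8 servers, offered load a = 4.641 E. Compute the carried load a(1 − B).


B(8,4.641) = 0.054049 (Erlang-B)
Carried load = a(1 − B) = 4.641·(1 − 0.054049) = 4.641·0.945951 = 4.3902 E

Final: 4.3902 Erlangs


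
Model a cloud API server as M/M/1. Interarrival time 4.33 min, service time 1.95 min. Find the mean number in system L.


λ = 60/4.33 = 13.8568 /hr
μ = 60/1.95 = 30.7692 /hr
ρ = λ/μ = 13.8568/30.7692 = 0.4503
L = ρ/(1−ρ) = 0.4503/0.5497 = 0.8193

Final: 0.8193


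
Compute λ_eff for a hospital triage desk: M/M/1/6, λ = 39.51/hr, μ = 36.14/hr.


ρ = 1.0932; P_K = (1−ρ)ρ^6/(1−ρ^7) = 0.183729
λ_eff = λ(1 − P_K) = 39.51·(1 − 0.183729) = 39.51·0.816271 = 32.2509 /hr

Final: 32.2509 /hr


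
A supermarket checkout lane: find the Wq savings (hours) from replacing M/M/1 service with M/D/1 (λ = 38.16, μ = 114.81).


ρ = 38.16/114.81 = 0.3324
Wq(M/M/1) = ρ/(μ−λ) = 0.3324/76.65 = 0.004336 hr
Wq(M/D/1) = ρ/(2(μ−λ)) = 0.002168 hr
Savings = 0.004336 − 0.002168 = 0.002168 hr

Final: 0.002168 hr


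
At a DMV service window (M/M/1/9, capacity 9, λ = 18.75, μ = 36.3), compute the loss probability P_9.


ρ = λ/μ = 18.75/36.3 = 0.5165
P_K = (1−ρ)ρ^K/(1−ρ^(K+1)) = (0.4835·0.002617)/(1 − 0.001352)
= 0.001265/0.998648 = 0.001267

Final: 0.001267


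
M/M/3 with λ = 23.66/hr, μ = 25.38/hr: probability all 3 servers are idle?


a = λ/μ = 23.66/25.38 = 0.9322; ρ = a/c = 0.3107
Σ_{k=0}^{2} a^k/k! (terms k=0..2) = 1.00000 + 0.93223 + 0.43453 = 2.36676
Tail: a^3/(3!(1−ρ)) = 0.81016/(6·0.6893) = 0.19590
P₀ = 1/(2.36676 + 0.19590) = 1/2.56266 = 0.390220

Final: 0.390220


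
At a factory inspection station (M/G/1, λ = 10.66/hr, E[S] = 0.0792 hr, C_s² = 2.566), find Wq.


ρ = λ·E[S] = 10.66·0.0792 = 0.8443
E[S²] = E[S]²(1+C_s²) = 0.0792²·(1+2.566) = 0.022368
Wq = λ·E[S²]/(2(1−ρ)) = 10.66·0.022368/(2·0.1557) = 0.76558 hr

Final: 0.76558 hr


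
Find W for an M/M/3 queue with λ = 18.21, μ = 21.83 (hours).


a = 0.8342; ρ = 0.2781; P₀ = 0.431761
Lq = P₀·a^c·ρ/(c!(1−ρ)²) = 0.02228
Wq = Lq/λ = 0.02228/18.21 = 0.001224 hr
W = Wq + 1/μ = 0.001224 + 0.04581 = 0.04703 hr

Final: 0.04703 hr


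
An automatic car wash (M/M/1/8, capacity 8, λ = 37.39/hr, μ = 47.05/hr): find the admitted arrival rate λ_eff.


ρ = 0.7947; P_K = (1−ρ)ρ^8/(1−ρ^9) = 0.037383
λ_eff = λ(1 − P_K) = 37.39·(1 − 0.037383) = 37.39·0.962617 = 35.9923 /hr

Final: 35.9923 /hr


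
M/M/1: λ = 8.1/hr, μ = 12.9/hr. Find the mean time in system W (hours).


W = 1/(μ−λ) = 1/(12.9 − 8.1) = 1/4.80 = 0.2083 hr

Final: 0.2083 hr


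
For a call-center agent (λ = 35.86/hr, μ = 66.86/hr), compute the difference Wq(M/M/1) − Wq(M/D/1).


ρ = 35.86/66.86 = 0.5363
Wq(M/M/1) = ρ/(μ−λ) = 0.5363/31.00 = 0.01730 hr
Wq(M/D/1) = ρ/(2(μ−λ)) = 0.008651 hr
Savings = 0.01730 − 0.008651 = 0.008651 hr

Final: 0.008651 hr


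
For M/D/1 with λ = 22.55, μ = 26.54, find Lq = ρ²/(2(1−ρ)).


ρ = 22.55/26.54 = 0.8497
M/D/1: Lq = ρ²/(2(1−ρ)) = 0.7219/(2·0.1503) = 2.40098

Final: 2.40098


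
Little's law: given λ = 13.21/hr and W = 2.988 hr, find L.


L = λW = 13.21·2.988 = 39.4715

Final: 39.4715


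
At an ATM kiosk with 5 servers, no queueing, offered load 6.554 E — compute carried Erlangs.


B(5,6.554) = 0.397365 (Erlang-B)
Carried load = a(1 − B) = 6.554·(1 − 0.397365) = 6.554·0.602635 = 3.9497 E

Final: 3.9497 Erlangs


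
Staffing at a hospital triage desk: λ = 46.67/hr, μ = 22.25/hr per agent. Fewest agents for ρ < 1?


Stability requires cμ > λ ⇔ c > λ/μ.
λ/μ = 46.67/22.25 = 2.0975
Minimum integer c = ⌊2.0975⌋ + 1 = 3
Check: 3·22.25 = 66.75 > 46.67, while 2·22.25 = 44.50 ≤ 46.67

Final: 3 servers


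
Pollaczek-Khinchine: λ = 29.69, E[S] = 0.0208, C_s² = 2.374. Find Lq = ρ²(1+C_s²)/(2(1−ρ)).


ρ = λ·E[S] = 29.69·0.0208 = 0.6176
Lq = ρ²(1+C_s²)/(2(1−ρ)) = 0.3814·(1+2.374)/(2·0.3824)
= 0.3814·3.3740/0.7649 = 1.68225

Final: 1.68225


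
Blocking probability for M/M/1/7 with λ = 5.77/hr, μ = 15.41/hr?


ρ = λ/μ = 5.77/15.41 = 0.3744
P_K = (1−ρ)ρ^K/(1−ρ^(K+1)) = (0.6256·0.001032)/(1 − 0.0003864)
= 0.0006455/0.999614 = 0.0006457

Final: 0.0006457


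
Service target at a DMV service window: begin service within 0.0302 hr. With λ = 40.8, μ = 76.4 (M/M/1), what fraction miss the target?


ρ = 40.8/76.4 = 0.5340
P(Wq > t) = ρ·e^{−(μ−λ)t} = 0.5340·e^{−1.0751}
= 0.5340·0.341257 = 0.182242

Final: 0.182242


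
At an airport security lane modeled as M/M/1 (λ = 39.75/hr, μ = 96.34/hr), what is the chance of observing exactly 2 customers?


ρ = 39.75/96.34 = 0.4126
P_n = (1−ρ)·ρ^n = (1 − 0.4126)·0.4126^2 = 0.5874·0.170240 = 0.099999

Final: 0.099999


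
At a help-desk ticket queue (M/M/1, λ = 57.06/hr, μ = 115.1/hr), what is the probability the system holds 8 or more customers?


ρ = 57.06/115.1 = 0.4957
P(N ≥ n) = ρ^n = 0.4957^8 = 0.003648

Final: 0.003648


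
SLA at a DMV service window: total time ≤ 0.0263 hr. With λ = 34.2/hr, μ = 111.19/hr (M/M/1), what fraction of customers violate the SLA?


W ~ Exponential(μ−λ) for M/M/1.
μ − λ = 111.19 − 34.2 = 76.9900
P(W > t) = e^{−(μ−λ)t} = e^{−2.0248} = 0.132015

Final: 0.132015


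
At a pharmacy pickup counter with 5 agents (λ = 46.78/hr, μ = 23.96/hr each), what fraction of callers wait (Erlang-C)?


a = λ/μ = 1.9524; ρ = a/5 = 0.3905
P₀ = 0.141001 (from M/M/c formula)
C(c,a) = [a^c/(c!(1−ρ))]·P₀ = [28.37050/(120·0.6095)]·0.141001
= 0.38788·0.141001 = 0.054692

Final: 0.054692


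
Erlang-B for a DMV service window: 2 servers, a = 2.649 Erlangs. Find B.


B(c,a) = (a^c/c!) / Σ_{k=0}^{c} a^k/k!
a^2/2! = 3.508601
Σ terms (k=0..2): 1.00000 + 2.64900 + 3.50860 = 7.157601
B = 3.508601/7.157601 = 0.490192

Final: 0.490192


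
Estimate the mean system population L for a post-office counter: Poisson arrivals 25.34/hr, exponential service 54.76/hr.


ρ = λ/μ = 25.34/54.76 = 0.4627
L = ρ/(1−ρ) = 0.4627/(1 − 0.4627) = 0.4627/0.5373 = 0.8613

Final: 0.8613


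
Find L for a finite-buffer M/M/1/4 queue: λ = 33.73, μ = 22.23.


ρ = 33.73/22.23 = 1.5173
L = ρ[1 − (K+1)ρ^K + Kρ^(K+1)] / [(1−ρ)(1−ρ^(K+1))]
Numerator: 1.5173·(1 − 5·5.300386 + 4·8.042376) = 10.116837
Denominator: (-0.5173)·(-7.042376) = 3.643155
L = 10.116837/3.643155 = 2.7769

Final: 2.7769


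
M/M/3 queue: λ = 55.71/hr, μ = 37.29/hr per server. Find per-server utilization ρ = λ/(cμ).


ρ = λ/(cμ) = 55.71/(3·37.29) = 55.71/111.87 = 0.4980

Final: 0.4980


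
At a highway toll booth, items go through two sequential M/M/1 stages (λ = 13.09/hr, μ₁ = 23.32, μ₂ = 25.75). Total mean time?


Each node sees arrival rate λ = 13.09/hr (tandem ⇒ throughput preserved).
W₁ = 1/(μ₁−λ) = 1/(23.32−13.09) = 0.09775 hr
W₂ = 1/(μ₂−λ) = 1/(25.75−13.09) = 0.07899 hr
W_total = W₁ + W₂ = 0.09775 + 0.07899 = 0.17674 hr

Final: 0.17674 hr


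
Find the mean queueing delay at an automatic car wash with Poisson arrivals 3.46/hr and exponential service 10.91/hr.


ρ = 3.46/10.91 = 0.3171
Wq = ρ/(μ−λ) = 0.3171/(10.91 − 3.46) = 0.3171/7.45 = 0.04257 hr

Final: 0.04257 hr


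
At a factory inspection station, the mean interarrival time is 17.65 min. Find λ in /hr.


λ = 1/(interarrival time) in consistent units.
1 hour = 60 min, so λ = 60/17.65 = 3.3994 per hour

Final: 3.3994 /hr


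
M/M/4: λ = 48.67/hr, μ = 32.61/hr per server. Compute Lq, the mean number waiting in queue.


a = λ/μ = 1.4925; ρ = a/4 = 0.3731
P₀ = 0.222711
Lq = P₀·a^c·ρ / (c!·(1−ρ)²) = 0.222711·4.96183·0.3731/(24·0.39298)
= 0.04372

Final: 0.04372


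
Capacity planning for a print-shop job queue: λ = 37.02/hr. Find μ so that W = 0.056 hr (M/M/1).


W = 1/(μ−λ) ⇒ μ − λ = 1/W = 1/0.056 = 17.8571
μ = λ + 1/W = 37.02 + 17.8571 = 54.8771 per hr

Final: 54.8771 /hr


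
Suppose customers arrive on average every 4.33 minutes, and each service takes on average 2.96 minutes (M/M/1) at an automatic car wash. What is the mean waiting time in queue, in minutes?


λ = 60/4.33 = 13.8568 /hr
μ = 60/2.96 = 20.2703 /hr
ρ = λ/μ = 13.8568/20.2703 = 0.6836
Wq = ρ/(μ−λ) = 0.6836/(20.2703−13.8568) = 0.10659 hr
In minutes: 0.10659·60 = 6.395 min

Final: 6.395 min


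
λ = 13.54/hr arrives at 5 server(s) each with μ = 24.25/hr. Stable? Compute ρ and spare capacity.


Total capacity cμ = 5·24.25 = 121.25/hr
ρ = λ/(cμ) = 13.54/121.25 = 0.1117
Stable ⇔ ρ < 1: YES
Spare capacity = cμ − λ = 121.25 − 13.54 = 107.71/hr

Final: ρ = 0.1117; stable; margin = 107.71/hr


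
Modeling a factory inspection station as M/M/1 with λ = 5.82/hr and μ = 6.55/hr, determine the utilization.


ρ = λ/μ = 5.82/6.55 = 0.8885

Final: 0.8885


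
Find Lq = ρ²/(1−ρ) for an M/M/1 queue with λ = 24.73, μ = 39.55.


ρ = 24.73/39.55 = 0.6253
Lq = ρ²/(1−ρ) = 0.3910/0.3747 = 1.0434

Final: 1.0434


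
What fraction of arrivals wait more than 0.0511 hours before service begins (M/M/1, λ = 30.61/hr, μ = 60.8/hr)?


ρ = 30.61/60.8 = 0.5035
P(Wq > t) = ρ·e^{−(μ−λ)t} = 0.5035·e^{−1.5427}
= 0.5035·0.213801 = 0.107639

Final: 0.107639


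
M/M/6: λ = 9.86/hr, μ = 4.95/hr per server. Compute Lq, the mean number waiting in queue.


a = λ/μ = 1.9919; ρ = a/6 = 0.3320
P₀ = 0.136236
Lq = P₀·a^c·ρ / (c!·(1−ρ)²) = 0.136236·62.46407·0.3320/(720·0.44624)
= 0.008793

Final: 0.008793


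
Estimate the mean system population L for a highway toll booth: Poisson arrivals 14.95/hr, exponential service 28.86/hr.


ρ = λ/μ = 14.95/28.86 = 0.5180
L = ρ/(1−ρ) = 0.5180/(1 − 0.5180) = 0.5180/0.4820 = 1.0748

Final: 1.0748


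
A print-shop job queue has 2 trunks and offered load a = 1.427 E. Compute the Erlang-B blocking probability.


B(c,a) = (a^c/c!) / Σ_{k=0}^{c} a^k/k!
a^2/2! = 1.018165
Σ terms (k=0..2): 1.00000 + 1.42700 + 1.01816 = 3.445165
B = 1.018165/3.445165 = 0.295534

Final: 0.295534


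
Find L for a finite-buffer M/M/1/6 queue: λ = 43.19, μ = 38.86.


ρ = 43.19/38.86 = 1.1114
L = ρ[1 − (K+1)ρ^K + Kρ^(K+1)] / [(1−ρ)(1−ρ^(K+1))]
Numerator: 1.1114·(1 − 7·1.884875 + 6·2.094898) = 0.417080
Denominator: (-0.1114)·(-1.094898) = 0.122000
L = 0.417080/0.122000 = 3.4187

Final: 3.4187


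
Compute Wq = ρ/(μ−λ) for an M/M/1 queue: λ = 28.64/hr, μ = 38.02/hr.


ρ = 28.64/38.02 = 0.7533
Wq = ρ/(μ−λ) = 0.7533/(38.02 − 28.64) = 0.7533/9.38 = 0.08031 hr

Final: 0.08031 hr


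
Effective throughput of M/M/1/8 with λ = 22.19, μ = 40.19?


ρ = 0.5521; P_K = (1−ρ)ρ^8/(1−ρ^9) = 0.003886
λ_eff = λ(1 − P_K) = 22.19·(1 − 0.003886) = 22.19·0.996114 = 22.1038 /hr

Final: 22.1038 /hr


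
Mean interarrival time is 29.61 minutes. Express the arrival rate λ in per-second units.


λ = 1/(interarrival time) in consistent units.
1 second = 0.0166667 min, so λ = 0.0166667/29.61 = 0.0005629 per second

Final: 0.0005629 /sec


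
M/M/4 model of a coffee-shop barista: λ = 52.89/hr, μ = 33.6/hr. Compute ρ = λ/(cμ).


ρ = λ/(cμ) = 52.89/(4·33.6) = 52.89/134.40 = 0.3935

Final: 0.3935


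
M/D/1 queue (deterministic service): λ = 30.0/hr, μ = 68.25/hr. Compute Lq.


ρ = 30.0/68.25 = 0.4396
M/D/1: Lq = ρ²/(2(1−ρ)) = 0.1932/(2·0.5604) = 0.17238

Final: 0.17238


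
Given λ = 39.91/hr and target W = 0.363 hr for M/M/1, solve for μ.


W = 1/(μ−λ) ⇒ μ − λ = 1/W = 1/0.363 = 2.7548
μ = λ + 1/W = 39.91 + 2.7548 = 42.6648 per hr

Final: 42.6648 /hr


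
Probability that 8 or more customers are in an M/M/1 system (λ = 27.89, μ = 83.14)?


ρ = 27.89/83.14 = 0.3355
P(N ≥ n) = ρ^n = 0.3355^8 = 0.0001604

Final: 0.0001604


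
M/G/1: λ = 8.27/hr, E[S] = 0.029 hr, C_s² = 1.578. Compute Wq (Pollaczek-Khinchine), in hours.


ρ = λ·E[S] = 8.27·0.029 = 0.2398
E[S²] = E[S]²(1+C_s²) = 0.029²·(1+1.578) = 0.002168
Wq = λ·E[S²]/(2(1−ρ)) = 8.27·0.002168/(2·0.7602) = 0.01179 hr

Final: 0.01179 hr


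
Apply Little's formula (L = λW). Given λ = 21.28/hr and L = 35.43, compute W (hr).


W = L/λ = 35.43/21.28 = 1.6649 hr

Final: 1.6649 hr


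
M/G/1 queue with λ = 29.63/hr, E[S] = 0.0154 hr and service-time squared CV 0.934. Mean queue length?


ρ = λ·E[S] = 29.63·0.0154 = 0.4563
Lq = ρ²(1+C_s²)/(2(1−ρ)) = 0.2082·(1+0.934)/(2·0.5437)
= 0.2082·1.9340/1.0874 = 0.37032

Final: 0.37032


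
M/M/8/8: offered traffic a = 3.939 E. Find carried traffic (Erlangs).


B(8,3.939) = 0.028542 (Erlang-B)
Carried load = a(1 − B) = 3.939·(1 − 0.028542) = 3.939·0.971458 = 3.8266 E

Final: 3.8266 Erlangs


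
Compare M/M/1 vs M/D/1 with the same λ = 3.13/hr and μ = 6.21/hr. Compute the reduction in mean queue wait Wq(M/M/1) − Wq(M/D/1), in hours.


ρ = 3.13/6.21 = 0.5040
Wq(M/M/1) = ρ/(μ−λ) = 0.5040/3.08 = 0.16364 hr
Wq(M/D/1) = ρ/(2(μ−λ)) = 0.08182 hr
Savings = 0.16364 − 0.08182 = 0.08182 hr

Final: 0.08182 hr


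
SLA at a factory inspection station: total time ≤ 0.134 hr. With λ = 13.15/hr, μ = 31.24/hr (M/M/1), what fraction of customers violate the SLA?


W ~ Exponential(μ−λ) for M/M/1.
μ − λ = 31.24 − 13.15 = 18.0900
P(W > t) = e^{−(μ−λ)t} = e^{−2.4241} = 0.088561

Final: 0.088561


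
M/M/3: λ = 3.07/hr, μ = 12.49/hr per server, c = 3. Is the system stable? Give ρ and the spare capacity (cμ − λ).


Total capacity cμ = 3·12.49 = 37.47/hr
ρ = λ/(cμ) = 3.07/37.47 = 0.08193
Stable ⇔ ρ < 1: YES
Spare capacity = cμ − λ = 37.47 − 3.07 = 34.40/hr

Final: ρ = 0.08193; stable; margin = 34.40/hr


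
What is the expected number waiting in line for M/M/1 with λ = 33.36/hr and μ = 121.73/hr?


ρ = 33.36/121.73 = 0.2740
Lq = ρ²/(1−ρ) = 0.07510/0.7260 = 0.1035

Final: 0.1035


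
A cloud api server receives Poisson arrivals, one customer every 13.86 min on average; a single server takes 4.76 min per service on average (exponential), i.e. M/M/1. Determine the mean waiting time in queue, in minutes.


λ = 60/13.86 = 4.3290 /hr
μ = 60/4.76 = 12.6050 /hr
ρ = λ/μ = 4.3290/12.6050 = 0.3434
Wq = ρ/(μ−λ) = 0.3434/(12.6050−4.3290) = 0.04150 hr
In minutes: 0.04150·60 = 2.490 min

Final: 2.490 min


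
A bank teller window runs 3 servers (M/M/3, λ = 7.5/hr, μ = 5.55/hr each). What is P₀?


a = λ/μ = 7.5/5.55 = 1.3514; ρ = a/c = 0.4505
Σ_{k=0}^{2} a^k/k! (terms k=0..2) = 1.00000 + 1.35135 + 0.91308 = 3.26443
Tail: a^3/(3!(1−ρ)) = 2.46777/(6·0.5495) = 0.74842
P₀ = 1/(3.26443 + 0.74842) = 1/4.01285 = 0.249200

Final: 0.249200


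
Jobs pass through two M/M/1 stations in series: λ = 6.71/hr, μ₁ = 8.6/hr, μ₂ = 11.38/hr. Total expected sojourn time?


Each node sees arrival rate λ = 6.71/hr (tandem ⇒ throughput preserved).
W₁ = 1/(μ₁−λ) = 1/(8.6−6.71) = 0.52910 hr
W₂ = 1/(μ₂−λ) = 1/(11.38−6.71) = 0.21413 hr
W_total = W₁ + W₂ = 0.52910 + 0.21413 = 0.74323 hr

Final: 0.74323 hr


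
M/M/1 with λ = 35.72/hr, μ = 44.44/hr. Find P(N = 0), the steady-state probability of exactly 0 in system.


ρ = 35.72/44.44 = 0.8038
P_n = (1−ρ)·ρ^n = (1 − 0.8038)·0.8038^0 = 0.1962·1.000000 = 0.196220

Final: 0.196220


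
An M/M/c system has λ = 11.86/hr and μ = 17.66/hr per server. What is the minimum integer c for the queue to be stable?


Stability requires cμ > λ ⇔ c > λ/μ.
λ/μ = 11.86/17.66 = 0.6716
Minimum integer c = ⌊0.6716⌋ + 1 = 1
Check: 1·17.66 = 17.66 > 11.86, while 0·17.66 = 0.00 ≤ 11.86

Final: 1 servers


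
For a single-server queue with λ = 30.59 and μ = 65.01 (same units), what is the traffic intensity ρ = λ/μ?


ρ = λ/μ = 30.59/65.01 = 0.4705

Final: 0.4705


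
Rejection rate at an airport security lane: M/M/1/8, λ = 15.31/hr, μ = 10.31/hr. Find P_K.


ρ = λ/μ = 15.31/10.31 = 1.4850
P_K = (1−ρ)ρ^K/(1−ρ^(K+1)) = (-0.4850·23.644613)/(1 − 35.111447)
= -11.466834/-34.111447 = 0.336158

Final: 0.336158


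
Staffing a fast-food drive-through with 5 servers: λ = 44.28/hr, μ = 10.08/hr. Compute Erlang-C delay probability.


a = λ/μ = 4.3929; ρ = a/5 = 0.8786
P₀ = 0.006372 (from M/M/c formula)
C(c,a) = [a^c/(c!(1−ρ))]·P₀ = [1635.81957/(120·0.1214)]·0.006372
= 112.26213·0.006372 = 0.715283

Final: 0.715283


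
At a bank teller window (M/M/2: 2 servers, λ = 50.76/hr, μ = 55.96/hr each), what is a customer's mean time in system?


a = 0.9071; ρ = 0.4535; P₀ = 0.375953
Lq = P₀·a^c·ρ/(c!(1−ρ)²) = 0.23490
Wq = Lq/λ = 0.23490/50.76 = 0.004628 hr
W = Wq + 1/μ = 0.004628 + 0.01787 = 0.02250 hr

Final: 0.02250 hr


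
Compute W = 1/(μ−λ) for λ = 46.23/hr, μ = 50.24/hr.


W = 1/(μ−λ) = 1/(50.24 − 46.23) = 1/4.01 = 0.2494 hr

Final: 0.2494 hr


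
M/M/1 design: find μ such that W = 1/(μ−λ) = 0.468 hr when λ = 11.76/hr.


W = 1/(μ−λ) ⇒ μ − λ = 1/W = 1/0.468 = 2.1368
μ = λ + 1/W = 11.76 + 2.1368 = 13.8968 per hr

Final: 13.8968 /hr


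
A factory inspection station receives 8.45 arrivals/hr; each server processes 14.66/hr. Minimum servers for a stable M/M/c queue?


Stability requires cμ > λ ⇔ c > λ/μ.
λ/μ = 8.45/14.66 = 0.5764
Minimum integer c = ⌊0.5764⌋ + 1 = 1
Check: 1·14.66 = 14.66 > 8.45, while 0·14.66 = 0.00 ≤ 8.45

Final: 1 servers


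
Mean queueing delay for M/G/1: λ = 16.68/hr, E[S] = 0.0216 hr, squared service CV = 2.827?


ρ = λ·E[S] = 16.68·0.0216 = 0.3603
E[S²] = E[S]²(1+C_s²) = 0.0216²·(1+2.827) = 0.001786
Wq = λ·E[S²]/(2(1−ρ)) = 16.68·0.001786/(2·0.6397) = 0.02328 hr

Final: 0.02328 hr


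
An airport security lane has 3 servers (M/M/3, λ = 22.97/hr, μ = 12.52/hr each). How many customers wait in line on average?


a = λ/μ = 1.8347; ρ = a/3 = 0.6116
P₀ = 0.139522
Lq = P₀·a^c·ρ / (c!·(1−ρ)²) = 0.139522·6.17547·0.6116/(6·0.15089)
= 0.58202

Final: 0.58202


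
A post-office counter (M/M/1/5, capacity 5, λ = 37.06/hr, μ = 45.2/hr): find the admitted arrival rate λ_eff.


ρ = 0.8199; P_K = (1−ρ)ρ^5/(1−ρ^6) = 0.095850
λ_eff = λ(1 − P_K) = 37.06·(1 − 0.095850) = 37.06·0.904150 = 33.5078 /hr

Final: 33.5078 /hr
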